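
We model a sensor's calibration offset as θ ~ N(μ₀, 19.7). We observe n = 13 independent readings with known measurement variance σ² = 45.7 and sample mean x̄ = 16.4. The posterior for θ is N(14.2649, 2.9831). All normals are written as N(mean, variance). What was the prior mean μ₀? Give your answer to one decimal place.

μ₀ = 2.3

With known observation variance, the Normal–Normal posterior has precision τ_n = τ₀ + n/σ² and mean μ_n = (τ₀μ₀ + (n/σ²)x̄)/τ_n.
Here τ₀ = 1/19.7 = 0.050761 and τ_data = 13/45.7 = 0.284464, so τ_n = 0.335225.
Rearranging for μ₀: μ₀ = (μ_n·τ_n − τ_data·x̄)/τ₀ = (14.2649·0.335225 − 0.284464·16.4) / 0.050761 = 0.116742/0.050761 ≈ 2.3.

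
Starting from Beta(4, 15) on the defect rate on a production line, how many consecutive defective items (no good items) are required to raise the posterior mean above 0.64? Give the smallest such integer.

k = 23

After k defective items and 0 good items the posterior is Beta(4+k, 15), with mean (4+k)/(4+15+k).
Set (4+k)/(19+k) > 0.64 and solve: k > (0.64·19 − 4)/(1 − 0.64) = 22.667.
The smallest integer exceeding 22.667 is 23, and checking k=23: (27)/(42) = 0.6429 > 0.64.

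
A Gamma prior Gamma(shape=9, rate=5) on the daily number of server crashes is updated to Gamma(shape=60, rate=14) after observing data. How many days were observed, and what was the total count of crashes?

n = 9 days with total 51 crashes

A Gamma(α, β) prior (rate parametrization) on a Poisson rate with n observations summing to S gives posterior Gamma(α+S, β+n).
Matching: Σxᵢ = 60 − 9 = 51 and n = 14 − 5 = 9.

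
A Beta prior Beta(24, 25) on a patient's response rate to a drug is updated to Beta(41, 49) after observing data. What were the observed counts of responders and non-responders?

Under Beta–binomial conjugacy the posterior parameters are (a+s, b+f).
Match parameters: s=41−24=17, f=49−25=24.

17 responders and 24 non-responders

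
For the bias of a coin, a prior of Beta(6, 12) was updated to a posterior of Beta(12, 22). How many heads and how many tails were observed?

6 heads and 10 tails

Beta is conjugate to the binomial likelihood: posterior = Beta(α+s, β+f).
Match parameters: s=12−6=6, f=22−12=10.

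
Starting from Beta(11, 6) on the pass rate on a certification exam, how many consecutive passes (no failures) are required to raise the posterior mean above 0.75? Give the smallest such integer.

k = 8

After k passes and 0 failures the posterior is Beta(11+k, 6), with mean (11+k)/(11+6+k).
Set (11+k)/(17+k) > 0.75 and solve: k > (0.75·17 − 11)/(1 − 0.75) = 7.000.
The smallest integer exceeding 7.000 is 8, and checking k=8: (19)/(25) = 0.7600 > 0.75.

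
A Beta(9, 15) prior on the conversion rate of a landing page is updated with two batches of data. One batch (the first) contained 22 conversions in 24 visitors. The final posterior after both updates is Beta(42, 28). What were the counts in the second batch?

Sequential conjugate updates are equivalent to a single update on the pooled data, so total successes = posterior α − prior α and total failures = posterior β − prior β.
Total across both batches: 42−9=33 conversions, 28−15=13 bounces.
Subtract the first batch: 33−22=11 conversions and 13−2=11 bounces.

11 conversions and 11 bounces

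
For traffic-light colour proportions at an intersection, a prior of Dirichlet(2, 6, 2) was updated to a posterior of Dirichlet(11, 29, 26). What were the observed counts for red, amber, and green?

counts (9, 23, 24)

For a Dirichlet(α) prior with multinomial counts c, the posterior is Dirichlet(α + c) componentwise.
Counts are posterior − prior componentwise: 11−2=9, 29−6=23, 26−2=24.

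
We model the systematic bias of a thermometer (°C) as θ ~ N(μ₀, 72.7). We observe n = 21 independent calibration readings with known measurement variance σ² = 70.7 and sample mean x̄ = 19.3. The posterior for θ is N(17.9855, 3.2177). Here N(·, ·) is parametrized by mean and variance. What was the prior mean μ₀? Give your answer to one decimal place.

μ₀ = -10.4

The posterior mean is a precision-weighted average: μ_n = (τ₀μ₀ + τ_data·x̄)/(τ₀+τ_data), with τ₀=1/σ₀² and τ_data=n/σ².
Here τ₀ = 1/72.7 = 0.013755 and τ_data = 21/70.7 = 0.297030, so τ_n = 0.310785.
Rearranging for μ₀: μ₀ = (μ_n·τ_n − τ_data·x̄)/τ₀ = (17.9855·0.310785 − 0.297030·19.3) / 0.013755 = -0.143055/0.013755 ≈ -10.4.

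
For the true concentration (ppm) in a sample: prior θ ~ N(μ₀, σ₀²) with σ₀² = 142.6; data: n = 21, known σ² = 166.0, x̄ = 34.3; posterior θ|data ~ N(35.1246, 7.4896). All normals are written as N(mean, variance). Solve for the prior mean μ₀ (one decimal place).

The posterior mean is a precision-weighted average: μ_n = (τ₀μ₀ + τ_data·x̄)/(τ₀+τ_data), with τ₀=1/σ₀² and τ_data=n/σ².
Here τ₀ = 1/142.6 = 0.007013 and τ_data = 21/166.0 = 0.126506, so τ_n = 0.133519.
Rearranging for μ₀: μ₀ = (μ_n·τ_n − τ_data·x̄)/τ₀ = (35.1246·0.133519 − 0.126506·34.3) / 0.007013 = 0.350646/0.007013 ≈ 50.0.

μ₀ = 50.0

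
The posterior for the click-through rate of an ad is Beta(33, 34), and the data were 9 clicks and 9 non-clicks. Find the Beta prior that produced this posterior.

Beta(24, 25)

Beta is conjugate to the binomial likelihood: posterior = Beta(α+s, β+f).
So α = 33 − 9 = 24 and β = 34 − 9 = 25.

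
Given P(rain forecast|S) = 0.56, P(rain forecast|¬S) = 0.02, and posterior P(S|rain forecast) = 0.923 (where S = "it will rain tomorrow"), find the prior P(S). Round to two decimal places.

P(S) = 0.30

Bayes' rule in odds form gives O(S|E) = O(S)·[P(E|S)/P(E|¬S)], hence O(S) = O(S|E)/LR.
Posterior odds = 0.923/(1−0.923) = 11.9870. LR = 0.56/0.02 = 28.0000.
Prior odds = 11.9870/28.0000 = 0.4281, so P(S) = 0.4281/(1+0.4281) ≈ 0.30.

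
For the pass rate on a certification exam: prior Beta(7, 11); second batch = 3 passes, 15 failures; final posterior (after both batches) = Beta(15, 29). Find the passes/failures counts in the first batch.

Sequential conjugate updates are equivalent to a single update on the pooled data, so total successes = posterior α − prior α and total failures = posterior β − prior β.
Total across both batches: 15−7=8 passes, 29−11=18 failures.
Subtract the second batch: 8−3=5 passes and 18−15=3 failures.

5 passes and 3 failures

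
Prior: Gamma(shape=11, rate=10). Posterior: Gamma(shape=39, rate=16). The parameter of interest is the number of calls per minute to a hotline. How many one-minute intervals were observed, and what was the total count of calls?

n = 6 one-minute intervals with total 28 calls

A Gamma(α, β) prior (rate parametrization) on a Poisson rate with n observations summing to S gives posterior Gamma(α+S, β+n).
Matching: Σxᵢ = 39 − 11 = 28 and n = 16 − 10 = 6.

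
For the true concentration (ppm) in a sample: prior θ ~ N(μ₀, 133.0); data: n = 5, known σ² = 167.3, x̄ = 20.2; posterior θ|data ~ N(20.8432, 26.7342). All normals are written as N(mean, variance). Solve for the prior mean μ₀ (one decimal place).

μ₀ = 23.4

The posterior mean is a precision-weighted average: μ_n = (τ₀μ₀ + τ_data·x̄)/(τ₀+τ_data), with τ₀=1/σ₀² and τ_data=n/σ².
Here τ₀ = 1/133.0 = 0.007519 and τ_data = 5/167.3 = 0.029886, so τ_n = 0.037405.
Rearranging for μ₀: μ₀ = (μ_n·τ_n − τ_data·x̄)/τ₀ = (20.8432·0.037405 − 0.029886·20.2) / 0.007519 = 0.175943/0.007519 ≈ 23.4.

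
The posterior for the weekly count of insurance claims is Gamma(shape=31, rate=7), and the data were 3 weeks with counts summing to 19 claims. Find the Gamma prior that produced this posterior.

A Gamma(α, β) prior (rate parametrization) on a Poisson rate with n observations summing to S gives posterior Gamma(α+S, β+n).
So α = 31 − 19 = 12 and β = 7 − 3 = 4.

Gamma(shape=12, rate=4)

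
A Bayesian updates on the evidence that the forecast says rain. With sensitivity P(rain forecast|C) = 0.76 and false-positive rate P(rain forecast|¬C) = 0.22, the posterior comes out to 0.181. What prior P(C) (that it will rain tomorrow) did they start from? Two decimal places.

P(C) = 0.06

In odds form, posterior odds = prior odds × likelihood ratio, so prior odds = posterior odds ÷ LR.
Posterior odds = 0.181/(1−0.181) = 0.2210. LR = 0.76/0.22 = 3.4545.
Prior odds = 0.2210/3.4545 = 0.0640, so P(C) = 0.0640/(1+0.0640) ≈ 0.06.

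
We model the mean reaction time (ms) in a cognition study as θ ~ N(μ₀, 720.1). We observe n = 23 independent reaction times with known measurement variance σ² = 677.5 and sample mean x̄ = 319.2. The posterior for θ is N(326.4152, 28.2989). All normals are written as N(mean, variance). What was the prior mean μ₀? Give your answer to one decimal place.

μ₀ = 502.8

With known observation variance, the Normal–Normal posterior has precision τ_n = τ₀ + n/σ² and mean μ_n = (τ₀μ₀ + (n/σ²)x̄)/τ_n.
Here τ₀ = 1/720.1 = 0.001389 and τ_data = 23/677.5 = 0.033948, so τ_n = 0.035337.
Rearranging for μ₀: μ₀ = (μ_n·τ_n − τ_data·x̄)/τ₀ = (326.4152·0.035337 − 0.033948·319.2) / 0.001389 = 0.698332/0.001389 ≈ 502.8.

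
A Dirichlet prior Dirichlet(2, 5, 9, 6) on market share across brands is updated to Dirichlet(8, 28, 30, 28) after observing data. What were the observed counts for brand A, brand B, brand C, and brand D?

counts (6, 23, 21, 22)

For a Dirichlet(α) prior with multinomial counts c, the posterior is Dirichlet(α + c) componentwise.
Counts are posterior − prior componentwise: 8−2=6, 28−5=23, 30−9=21, 28−6=22.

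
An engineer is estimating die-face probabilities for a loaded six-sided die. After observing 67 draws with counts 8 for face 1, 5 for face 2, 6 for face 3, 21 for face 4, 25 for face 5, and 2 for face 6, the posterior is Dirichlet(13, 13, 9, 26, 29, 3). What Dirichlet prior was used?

For a Dirichlet(α) prior with multinomial counts c, the posterior is Dirichlet(α + c) componentwise.
Subtract each count from the matching posterior parameter: 13−8=5, 13−5=8, 9−6=3, 26−21=5, 29−25=4, 3−2=1.

Dirichlet(5, 8, 3, 5, 4, 1)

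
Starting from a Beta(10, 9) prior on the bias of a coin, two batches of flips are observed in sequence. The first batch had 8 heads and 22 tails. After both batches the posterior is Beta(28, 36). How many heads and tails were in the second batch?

Because Beta–binomial updating is additive in the counts, the combined data contributed (α_post−α_prior, β_post−β_prior) successes and failures.
Total across both batches: 28−10=18 heads, 36−9=27 tails.
Subtract the first batch: 18−8=10 heads and 27−22=5 tails.

10 heads and 5 tails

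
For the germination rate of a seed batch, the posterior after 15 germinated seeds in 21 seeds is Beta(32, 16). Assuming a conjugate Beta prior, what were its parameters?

Under Beta–binomial conjugacy the posterior parameters are (a+s, b+f).
So a = 32 − 15 = 17 and b = 16 − 6 = 10.

Beta(17, 10)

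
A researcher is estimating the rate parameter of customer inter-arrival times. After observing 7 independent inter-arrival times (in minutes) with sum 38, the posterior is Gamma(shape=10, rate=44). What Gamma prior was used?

Gamma–exponential conjugacy: posterior shape = α + n, posterior rate = β + Σtᵢ.
So α = 10 − 7 = 3 and β = 44 − 38 = 6.

Gamma(shape=3, rate=6)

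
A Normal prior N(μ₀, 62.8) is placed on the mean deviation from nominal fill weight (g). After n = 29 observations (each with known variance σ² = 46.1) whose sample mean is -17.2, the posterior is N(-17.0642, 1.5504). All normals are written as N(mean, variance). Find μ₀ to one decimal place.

The posterior mean is a precision-weighted average: μ_n = (τ₀μ₀ + τ_data·x̄)/(τ₀+τ_data), with τ₀=1/σ₀² and τ_data=n/σ².
Here τ₀ = 1/62.8 = 0.015924 and τ_data = 29/46.1 = 0.629067, so τ_n = 0.644991.
Rearranging for μ₀: μ₀ = (μ_n·τ_n − τ_data·x̄)/τ₀ = (-17.0642·0.644991 − 0.629067·-17.2) / 0.015924 = -0.186303/0.015924 ≈ -11.7.

μ₀ = -11.7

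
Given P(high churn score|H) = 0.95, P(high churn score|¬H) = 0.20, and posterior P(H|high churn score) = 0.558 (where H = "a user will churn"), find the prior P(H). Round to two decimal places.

In odds form, posterior odds = prior odds × likelihood ratio, so prior odds = posterior odds ÷ LR.
Posterior odds = 0.558/(1−0.558) = 1.2624. LR = 0.95/0.20 = 4.7500.
Prior odds = 1.2624/4.7500 = 0.2658, so P(H) = 0.2658/(1+0.2658) ≈ 0.21.

P(H) = 0.21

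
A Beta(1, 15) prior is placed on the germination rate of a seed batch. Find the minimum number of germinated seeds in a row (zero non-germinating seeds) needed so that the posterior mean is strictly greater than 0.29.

k = 6

After k germinated seeds and 0 non-germinating seeds the posterior is Beta(1+k, 15), with mean (1+k)/(1+15+k).
Set (1+k)/(16+k) > 0.29 and solve: k > (0.29·16 − 1)/(1 − 0.29) = 5.127.
The smallest integer exceeding 5.127 is 6, and checking k=6: (7)/(22) = 0.3182 > 0.29.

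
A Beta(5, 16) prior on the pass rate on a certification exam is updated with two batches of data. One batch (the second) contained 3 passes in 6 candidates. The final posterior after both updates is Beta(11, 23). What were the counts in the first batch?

Sequential conjugate updates are equivalent to a single update on the pooled data, so total successes = posterior α − prior α and total failures = posterior β − prior β.
Total across both batches: 11−5=6 passes, 23−16=7 failures.
Subtract the second batch: 6−3=3 passes and 7−3=4 failures.

3 passes and 4 failures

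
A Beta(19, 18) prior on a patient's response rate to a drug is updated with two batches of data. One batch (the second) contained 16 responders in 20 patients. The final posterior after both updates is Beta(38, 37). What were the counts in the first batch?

Because Beta–binomial updating is additive in the counts, the combined data contributed (α_post−α_prior, β_post−β_prior) successes and failures.
Total across both batches: 38−19=19 responders, 37−18=19 non-responders.
Subtract the second batch: 19−16=3 responders and 19−4=15 non-responders.

3 responders and 15 non-responders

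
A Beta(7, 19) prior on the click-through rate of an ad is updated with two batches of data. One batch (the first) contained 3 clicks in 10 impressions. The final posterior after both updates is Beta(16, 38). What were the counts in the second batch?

6 clicks and 12 non-clicks

Sequential conjugate updates are equivalent to a single update on the pooled data, so total successes = posterior α − prior α and total failures = posterior β − prior β.
Total across both batches: 16−7=9 clicks, 38−19=19 non-clicks.
Subtract the first batch: 9−3=6 clicks and 19−7=12 non-clicks.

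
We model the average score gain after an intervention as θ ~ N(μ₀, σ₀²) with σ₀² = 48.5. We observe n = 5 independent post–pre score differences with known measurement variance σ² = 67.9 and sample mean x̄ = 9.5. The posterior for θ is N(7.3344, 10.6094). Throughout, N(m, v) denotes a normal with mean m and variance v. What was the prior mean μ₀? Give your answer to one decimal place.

μ₀ = -0.4

With known observation variance, the Normal–Normal posterior has precision τ_n = τ₀ + n/σ² and mean μ_n = (τ₀μ₀ + (n/σ²)x̄)/τ_n.
Here τ₀ = 1/48.5 = 0.020619 and τ_data = 5/67.9 = 0.073638, so τ_n = 0.094257.
Rearranging for μ₀: μ₀ = (μ_n·τ_n − τ_data·x̄)/τ₀ = (7.3344·0.094257 − 0.073638·9.5) / 0.020619 = -0.008242/0.020619 ≈ -0.4.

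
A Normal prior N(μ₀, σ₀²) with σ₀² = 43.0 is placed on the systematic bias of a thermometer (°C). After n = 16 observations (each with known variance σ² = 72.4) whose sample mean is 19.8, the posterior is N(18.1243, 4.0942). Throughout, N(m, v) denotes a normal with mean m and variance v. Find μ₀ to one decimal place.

The posterior mean is a precision-weighted average: μ_n = (τ₀μ₀ + τ_data·x̄)/(τ₀+τ_data), with τ₀=1/σ₀² and τ_data=n/σ².
Here τ₀ = 1/43.0 = 0.023256 and τ_data = 16/72.4 = 0.220994, so τ_n = 0.244250.
Rearranging for μ₀: μ₀ = (μ_n·τ_n − τ_data·x̄)/τ₀ = (18.1243·0.244250 − 0.220994·19.8) / 0.023256 = 0.051179/0.023256 ≈ 2.2.

μ₀ = 2.2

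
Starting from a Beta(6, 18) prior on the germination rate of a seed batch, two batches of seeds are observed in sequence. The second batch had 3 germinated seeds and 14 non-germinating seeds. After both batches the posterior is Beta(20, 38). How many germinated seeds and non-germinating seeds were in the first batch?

Because Beta–binomial updating is additive in the counts, the combined data contributed (α_post−α_prior, β_post−β_prior) successes and failures.
Total across both batches: 20−6=14 germinated seeds, 38−18=20 non-germinating seeds.
Subtract the second batch: 14−3=11 germinated seeds and 20−14=6 non-germinating seeds.

11 germinated seeds and 6 non-germinating seeds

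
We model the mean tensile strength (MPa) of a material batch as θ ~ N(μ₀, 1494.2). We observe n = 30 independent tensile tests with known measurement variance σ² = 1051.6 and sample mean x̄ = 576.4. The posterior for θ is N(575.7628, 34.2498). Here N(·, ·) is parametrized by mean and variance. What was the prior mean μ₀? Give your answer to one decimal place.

μ₀ = 548.6

With known observation variance, the Normal–Normal posterior has precision τ_n = τ₀ + n/σ² and mean μ_n = (τ₀μ₀ + (n/σ²)x̄)/τ_n.
Here τ₀ = 1/1494.2 = 0.000669 and τ_data = 30/1051.6 = 0.028528, so τ_n = 0.029197.
Rearranging for μ₀: μ₀ = (μ_n·τ_n − τ_data·x̄)/τ₀ = (575.7628·0.029197 − 0.028528·576.4) / 0.000669 = 0.367007/0.000669 ≈ 548.6.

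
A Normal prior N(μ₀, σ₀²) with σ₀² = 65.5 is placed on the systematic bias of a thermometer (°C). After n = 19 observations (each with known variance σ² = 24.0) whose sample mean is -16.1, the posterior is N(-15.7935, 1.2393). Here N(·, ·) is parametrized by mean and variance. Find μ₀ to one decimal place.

With known observation variance, the Normal–Normal posterior has precision τ_n = τ₀ + n/σ² and mean μ_n = (τ₀μ₀ + (n/σ²)x̄)/τ_n.
Here τ₀ = 1/65.5 = 0.015267 and τ_data = 19/24.0 = 0.791667, so τ_n = 0.806934.
Rearranging for μ₀: μ₀ = (μ_n·τ_n − τ_data·x̄)/τ₀ = (-15.7935·0.806934 − 0.791667·-16.1) / 0.015267 = 0.001527/0.015267 ≈ 0.1.

μ₀ = 0.1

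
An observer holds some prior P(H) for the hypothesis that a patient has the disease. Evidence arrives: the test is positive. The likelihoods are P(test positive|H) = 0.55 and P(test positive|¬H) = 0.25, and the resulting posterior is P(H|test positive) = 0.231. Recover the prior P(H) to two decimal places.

In odds form, posterior odds = prior odds × likelihood ratio, so prior odds = posterior odds ÷ LR.
Posterior odds = 0.231/(1−0.231) = 0.3004. LR = 0.55/0.25 = 2.2000.
Prior odds = 0.3004/2.2000 = 0.1365, so P(H) = 0.1365/(1+0.1365) ≈ 0.12.

P(H) = 0.12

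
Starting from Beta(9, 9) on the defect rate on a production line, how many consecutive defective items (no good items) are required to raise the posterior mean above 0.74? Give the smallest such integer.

k = 17

After k defective items and 0 good items the posterior is Beta(9+k, 9), with mean (9+k)/(9+9+k).
Set (9+k)/(18+k) > 0.74 and solve: k > (0.74·18 − 9)/(1 − 0.74) = 16.615.
The smallest integer exceeding 16.615 is 17.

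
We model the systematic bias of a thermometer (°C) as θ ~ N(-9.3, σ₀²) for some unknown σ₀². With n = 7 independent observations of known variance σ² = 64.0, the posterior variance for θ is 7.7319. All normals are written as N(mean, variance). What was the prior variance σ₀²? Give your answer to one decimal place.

Posterior precision equals prior precision plus data precision: 1/σ_n² = 1/σ₀² + n/σ².
So 1/σ₀² = 1/7.7319 − 7/64.0 = 0.129334 − 0.109375 = 0.019959.
Hence σ₀² = 1/0.019959 ≈ 50.1.

σ₀² = 50.1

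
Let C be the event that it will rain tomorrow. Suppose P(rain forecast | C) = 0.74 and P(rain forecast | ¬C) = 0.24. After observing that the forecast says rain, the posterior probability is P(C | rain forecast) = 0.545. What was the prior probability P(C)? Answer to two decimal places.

Bayes' rule in odds form gives O(C|E) = O(C)·[P(E|C)/P(E|¬C)], hence O(C) = O(C|E)/LR.
Posterior odds = 0.545/(1−0.545) = 1.1978. LR = 0.74/0.24 = 3.0833.
Prior odds = 1.1978/3.0833 = 0.3885, so P(C) = 0.3885/(1+0.3885) ≈ 0.28.

P(C) = 0.28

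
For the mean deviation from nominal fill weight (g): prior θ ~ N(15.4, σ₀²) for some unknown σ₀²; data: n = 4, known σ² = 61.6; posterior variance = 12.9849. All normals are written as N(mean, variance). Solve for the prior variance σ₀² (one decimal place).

σ₀² = 82.8

Posterior precision equals prior precision plus data precision: 1/σ_n² = 1/σ₀² + n/σ².
So 1/σ₀² = 1/12.9849 − 4/61.6 = 0.077013 − 0.064935 = 0.012078.
Hence σ₀² = 1/0.012078 ≈ 82.8.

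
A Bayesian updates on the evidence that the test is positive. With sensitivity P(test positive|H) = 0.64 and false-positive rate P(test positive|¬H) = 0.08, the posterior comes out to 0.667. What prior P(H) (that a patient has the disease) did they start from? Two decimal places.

P(H) = 0.20

Bayes' rule in odds form gives O(H|E) = O(H)·[P(E|H)/P(E|¬H)], hence O(H) = O(H|E)/LR.
Posterior odds = 0.667/(1−0.667) = 2.0030. LR = 0.64/0.08 = 8.0000.
Prior odds = 2.0030/8.0000 = 0.2504, so P(H) = 0.2504/(1+0.2504) ≈ 0.20.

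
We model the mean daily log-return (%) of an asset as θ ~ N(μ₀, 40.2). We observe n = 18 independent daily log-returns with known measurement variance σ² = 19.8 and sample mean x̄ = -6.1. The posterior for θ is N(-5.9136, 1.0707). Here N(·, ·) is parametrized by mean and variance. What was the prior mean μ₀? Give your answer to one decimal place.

The posterior mean is a precision-weighted average: μ_n = (τ₀μ₀ + τ_data·x̄)/(τ₀+τ_data), with τ₀=1/σ₀² and τ_data=n/σ².
Here τ₀ = 1/40.2 = 0.024876 and τ_data = 18/19.8 = 0.909091, so τ_n = 0.933967.
Rearranging for μ₀: μ₀ = (μ_n·τ_n − τ_data·x̄)/τ₀ = (-5.9136·0.933967 − 0.909091·-6.1) / 0.024876 = 0.022348/0.024876 ≈ 0.9.

μ₀ = 0.9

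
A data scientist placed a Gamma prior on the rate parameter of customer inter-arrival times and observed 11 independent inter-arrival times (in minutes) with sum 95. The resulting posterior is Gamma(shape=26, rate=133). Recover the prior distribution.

For an exponential likelihood with a Gamma(α, β) prior on the rate, n observations with total T give posterior Gamma(α+n, β+T).
So α = 26 − 11 = 15 and β = 133 − 95 = 38.

Gamma(shape=15, rate=38)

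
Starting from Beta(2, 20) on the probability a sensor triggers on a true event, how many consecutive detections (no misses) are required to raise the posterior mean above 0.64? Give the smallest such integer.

After k detections and 0 misses the posterior is Beta(2+k, 20), with mean (2+k)/(2+20+k).
Set (2+k)/(22+k) > 0.64 and solve: k > (0.64·22 − 2)/(1 − 0.64) = 33.556.
The smallest integer exceeding 33.556 is 34, and checking k=34: (36)/(56) = 0.6429 > 0.64.

k = 34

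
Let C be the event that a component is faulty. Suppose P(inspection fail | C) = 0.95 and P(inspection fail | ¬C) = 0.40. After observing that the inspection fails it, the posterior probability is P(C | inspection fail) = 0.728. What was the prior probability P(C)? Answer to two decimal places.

P(C) = 0.53

In odds form, posterior odds = prior odds × likelihood ratio, so prior odds = posterior odds ÷ LR.
Posterior odds = 0.728/(1−0.728) = 2.6765. LR = 0.95/0.40 = 2.3750.
Prior odds = 2.6765/2.3750 = 1.1269, so P(C) = 1.1269/(1+1.1269) ≈ 0.53.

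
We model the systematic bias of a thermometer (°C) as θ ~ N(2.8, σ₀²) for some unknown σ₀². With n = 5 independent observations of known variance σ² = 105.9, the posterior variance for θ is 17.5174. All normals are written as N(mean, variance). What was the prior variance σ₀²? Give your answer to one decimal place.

σ₀² = 101.3

For the Normal–Normal model with known σ², precisions add: τ_n = τ₀ + n/σ².
So 1/σ₀² = 1/17.5174 − 5/105.9 = 0.057086 − 0.047214 = 0.009872.
Hence σ₀² = 1/0.009872 ≈ 101.3.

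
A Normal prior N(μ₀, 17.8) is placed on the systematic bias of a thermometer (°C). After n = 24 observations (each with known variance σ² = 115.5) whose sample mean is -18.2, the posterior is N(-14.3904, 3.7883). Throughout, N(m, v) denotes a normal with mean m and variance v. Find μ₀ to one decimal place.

The posterior mean is a precision-weighted average: μ_n = (τ₀μ₀ + τ_data·x̄)/(τ₀+τ_data), with τ₀=1/σ₀² and τ_data=n/σ².
Here τ₀ = 1/17.8 = 0.056180 and τ_data = 24/115.5 = 0.207792, so τ_n = 0.263972.
Rearranging for μ₀: μ₀ = (μ_n·τ_n − τ_data·x̄)/τ₀ = (-14.3904·0.263972 − 0.207792·-18.2) / 0.056180 = -0.016848/0.056180 ≈ -0.3.

μ₀ = -0.3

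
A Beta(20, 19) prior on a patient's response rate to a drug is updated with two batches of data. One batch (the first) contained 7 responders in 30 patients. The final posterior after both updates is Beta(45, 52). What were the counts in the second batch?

18 responders and 10 non-responders

Sequential conjugate updates are equivalent to a single update on the pooled data, so total successes = posterior α − prior α and total failures = posterior β − prior β.
Total across both batches: 45−20=25 responders, 52−19=33 non-responders.
Subtract the first batch: 25−7=18 responders and 33−23=10 non-responders.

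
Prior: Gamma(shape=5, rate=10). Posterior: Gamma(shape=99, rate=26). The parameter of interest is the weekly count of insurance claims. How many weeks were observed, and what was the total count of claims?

Gamma–Poisson conjugacy: posterior shape = α + Σxᵢ, posterior rate = β + n.
Matching: Σxᵢ = 99 − 5 = 94 and n = 26 − 10 = 16.

n = 16 weeks with total 94 claims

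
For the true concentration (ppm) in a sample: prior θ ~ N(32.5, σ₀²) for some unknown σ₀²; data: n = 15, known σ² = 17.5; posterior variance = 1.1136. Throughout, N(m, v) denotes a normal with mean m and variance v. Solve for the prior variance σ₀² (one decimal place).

σ₀² = 24.5

For the Normal–Normal model with known σ², precisions add: τ_n = τ₀ + n/σ².
So 1/σ₀² = 1/1.1136 − 15/17.5 = 0.897989 − 0.857143 = 0.040846.
Hence σ₀² = 1/0.040846 ≈ 24.5.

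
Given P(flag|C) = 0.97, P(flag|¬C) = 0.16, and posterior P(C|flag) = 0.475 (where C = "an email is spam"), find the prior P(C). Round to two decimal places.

Bayes' rule in odds form gives O(C|E) = O(C)·[P(E|C)/P(E|¬C)], hence O(C) = O(C|E)/LR.
Posterior odds = 0.475/(1−0.475) = 0.9048. LR = 0.97/0.16 = 6.0625.
Prior odds = 0.9048/6.0625 = 0.1492, so P(C) = 0.1492/(1+0.1492) ≈ 0.13.

P(C) = 0.13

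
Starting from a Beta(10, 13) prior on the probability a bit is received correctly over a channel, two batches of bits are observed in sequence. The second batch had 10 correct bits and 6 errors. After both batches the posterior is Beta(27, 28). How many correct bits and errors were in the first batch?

Sequential conjugate updates are equivalent to a single update on the pooled data, so total successes = posterior α − prior α and total failures = posterior β − prior β.
Total across both batches: 27−10=17 correct bits, 28−13=15 errors.
Subtract the second batch: 17−10=7 correct bits and 15−6=9 errors.

7 correct bits and 9 errors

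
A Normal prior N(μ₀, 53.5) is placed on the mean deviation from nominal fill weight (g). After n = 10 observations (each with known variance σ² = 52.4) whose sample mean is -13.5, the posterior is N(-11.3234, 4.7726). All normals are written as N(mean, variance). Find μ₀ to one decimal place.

μ₀ = 10.9

With known observation variance, the Normal–Normal posterior has precision τ_n = τ₀ + n/σ² and mean μ_n = (τ₀μ₀ + (n/σ²)x̄)/τ_n.
Here τ₀ = 1/53.5 = 0.018692 and τ_data = 10/52.4 = 0.190840, so τ_n = 0.209532.
Rearranging for μ₀: μ₀ = (μ_n·τ_n − τ_data·x̄)/τ₀ = (-11.3234·0.209532 − 0.190840·-13.5) / 0.018692 = 0.203725/0.018692 ≈ 10.9.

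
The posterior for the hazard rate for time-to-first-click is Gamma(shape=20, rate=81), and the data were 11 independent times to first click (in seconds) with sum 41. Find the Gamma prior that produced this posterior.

Gamma(shape=9, rate=40)

Gamma–exponential conjugacy: posterior shape = α + n, posterior rate = β + Σtᵢ.
So α = 20 − 11 = 9 and β = 81 − 41 = 40.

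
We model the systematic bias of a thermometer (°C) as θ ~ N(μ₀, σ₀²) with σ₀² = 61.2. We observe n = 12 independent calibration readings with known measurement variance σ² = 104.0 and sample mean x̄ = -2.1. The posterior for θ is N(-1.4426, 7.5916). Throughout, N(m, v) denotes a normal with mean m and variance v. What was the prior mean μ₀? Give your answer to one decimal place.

μ₀ = 3.2

The posterior mean is a precision-weighted average: μ_n = (τ₀μ₀ + τ_data·x̄)/(τ₀+τ_data), with τ₀=1/σ₀² and τ_data=n/σ².
Here τ₀ = 1/61.2 = 0.016340 and τ_data = 12/104.0 = 0.115385, so τ_n = 0.131725.
Rearranging for μ₀: μ₀ = (μ_n·τ_n − τ_data·x̄)/τ₀ = (-1.4426·0.131725 − 0.115385·-2.1) / 0.016340 = 0.052282/0.016340 ≈ 3.2.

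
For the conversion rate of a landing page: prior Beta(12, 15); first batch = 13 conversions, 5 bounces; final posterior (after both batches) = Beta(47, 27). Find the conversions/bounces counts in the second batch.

22 conversions and 7 bounces

Sequential conjugate updates are equivalent to a single update on the pooled data, so total successes = posterior α − prior α and total failures = posterior β − prior β.
Total across both batches: 47−12=35 conversions, 27−15=12 bounces.
Subtract the first batch: 35−13=22 conversions and 12−5=7 bounces.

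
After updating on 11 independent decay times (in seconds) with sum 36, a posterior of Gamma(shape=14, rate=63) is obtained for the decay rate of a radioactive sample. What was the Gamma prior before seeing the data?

Gamma(shape=3, rate=27)

For an exponential likelihood with a Gamma(α, β) prior on the rate, n observations with total T give posterior Gamma(α+n, β+T).
So α = 14 − 11 = 3 and β = 63 − 36 = 27.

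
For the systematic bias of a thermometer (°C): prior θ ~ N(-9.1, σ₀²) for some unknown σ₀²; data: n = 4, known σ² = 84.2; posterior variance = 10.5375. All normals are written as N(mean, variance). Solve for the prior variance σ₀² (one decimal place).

Posterior precision equals prior precision plus data precision: 1/σ_n² = 1/σ₀² + n/σ².
So 1/σ₀² = 1/10.5375 − 4/84.2 = 0.094899 − 0.047506 = 0.047393.
Hence σ₀² = 1/0.047393 ≈ 21.1.

σ₀² = 21.1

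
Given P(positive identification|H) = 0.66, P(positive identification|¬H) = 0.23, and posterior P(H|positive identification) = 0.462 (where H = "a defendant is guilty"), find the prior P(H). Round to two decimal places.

P(H) = 0.23

Bayes' rule in odds form gives O(H|E) = O(H)·[P(E|H)/P(E|¬H)], hence O(H) = O(H|E)/LR.
Posterior odds = 0.462/(1−0.462) = 0.8587. LR = 0.66/0.23 = 2.8696.
Prior odds = 0.8587/2.8696 = 0.2992, so P(H) = 0.2992/(1+0.2992) ≈ 0.23.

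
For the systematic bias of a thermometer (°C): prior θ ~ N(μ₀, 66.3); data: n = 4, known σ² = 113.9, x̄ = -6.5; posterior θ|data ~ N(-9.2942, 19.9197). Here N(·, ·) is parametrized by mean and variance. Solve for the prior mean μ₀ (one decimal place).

μ₀ = -15.8

With known observation variance, the Normal–Normal posterior has precision τ_n = τ₀ + n/σ² and mean μ_n = (τ₀μ₀ + (n/σ²)x̄)/τ_n.
Here τ₀ = 1/66.3 = 0.015083 and τ_data = 4/113.9 = 0.035119, so τ_n = 0.050202.
Rearranging for μ₀: μ₀ = (μ_n·τ_n − τ_data·x̄)/τ₀ = (-9.2942·0.050202 − 0.035119·-6.5) / 0.015083 = -0.238314/0.015083 ≈ -15.8.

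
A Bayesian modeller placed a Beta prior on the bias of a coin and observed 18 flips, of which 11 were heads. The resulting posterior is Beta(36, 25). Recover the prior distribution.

Beta(25, 18)

Beta is conjugate to the binomial likelihood: posterior = Beta(α+s, β+f).
Subtract the data counts: 36−11=25, 25−7=18.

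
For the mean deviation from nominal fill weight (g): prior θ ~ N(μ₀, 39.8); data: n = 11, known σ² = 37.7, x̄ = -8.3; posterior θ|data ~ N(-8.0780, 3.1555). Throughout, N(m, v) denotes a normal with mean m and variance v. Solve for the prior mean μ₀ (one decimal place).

μ₀ = -5.5

The posterior mean is a precision-weighted average: μ_n = (τ₀μ₀ + τ_data·x̄)/(τ₀+τ_data), with τ₀=1/σ₀² and τ_data=n/σ².
Here τ₀ = 1/39.8 = 0.025126 and τ_data = 11/37.7 = 0.291777, so τ_n = 0.316903.
Rearranging for μ₀: μ₀ = (μ_n·τ_n − τ_data·x̄)/τ₀ = (-8.0780·0.316903 − 0.291777·-8.3) / 0.025126 = -0.138193/0.025126 ≈ -5.5.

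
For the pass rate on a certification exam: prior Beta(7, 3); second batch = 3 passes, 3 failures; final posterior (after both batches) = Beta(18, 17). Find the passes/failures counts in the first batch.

Because Beta–binomial updating is additive in the counts, the combined data contributed (α_post−α_prior, β_post−β_prior) successes and failures.
Total across both batches: 18−7=11 passes, 17−3=14 failures.
Subtract the second batch: 11−3=8 passes and 14−3=11 failures.

8 passes and 11 failures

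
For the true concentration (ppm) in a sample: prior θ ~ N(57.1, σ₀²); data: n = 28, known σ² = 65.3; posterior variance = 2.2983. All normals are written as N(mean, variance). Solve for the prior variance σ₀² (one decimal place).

For the Normal–Normal model with known σ², precisions add: τ_n = τ₀ + n/σ².
So 1/σ₀² = 1/2.2983 − 28/65.3 = 0.435104 − 0.428790 = 0.006314.
Hence σ₀² = 1/0.006314 ≈ 158.4.

σ₀² = 158.4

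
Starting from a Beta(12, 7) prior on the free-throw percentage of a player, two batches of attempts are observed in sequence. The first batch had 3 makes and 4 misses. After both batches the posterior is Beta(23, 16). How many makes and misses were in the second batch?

Sequential conjugate updates are equivalent to a single update on the pooled data, so total successes = posterior α − prior α and total failures = posterior β − prior β.
Total across both batches: 23−12=11 makes, 16−7=9 misses.
Subtract the first batch: 11−3=8 makes and 9−4=5 misses.

8 makes and 5 misses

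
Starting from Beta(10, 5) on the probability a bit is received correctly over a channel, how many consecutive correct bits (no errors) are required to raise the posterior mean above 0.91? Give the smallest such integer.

k = 41

After k correct bits and 0 errors the posterior is Beta(10+k, 5), with mean (10+k)/(10+5+k).
Set (10+k)/(15+k) > 0.91 and solve: k > (0.91·15 − 10)/(1 − 0.91) = 40.556.
The smallest integer exceeding 40.556 is 41, and checking k=41: (51)/(56) = 0.9107 > 0.91.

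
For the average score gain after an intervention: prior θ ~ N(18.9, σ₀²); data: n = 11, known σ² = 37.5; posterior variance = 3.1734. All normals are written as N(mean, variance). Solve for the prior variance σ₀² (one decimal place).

σ₀² = 45.9

Posterior precision equals prior precision plus data precision: 1/σ_n² = 1/σ₀² + n/σ².
So 1/σ₀² = 1/3.1734 − 11/37.5 = 0.315119 − 0.293333 = 0.021786.
Hence σ₀² = 1/0.021786 ≈ 45.9.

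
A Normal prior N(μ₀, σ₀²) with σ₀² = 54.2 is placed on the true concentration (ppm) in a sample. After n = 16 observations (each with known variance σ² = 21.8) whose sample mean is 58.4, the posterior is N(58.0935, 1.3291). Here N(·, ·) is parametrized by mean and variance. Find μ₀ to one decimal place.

μ₀ = 45.9

The posterior mean is a precision-weighted average: μ_n = (τ₀μ₀ + τ_data·x̄)/(τ₀+τ_data), with τ₀=1/σ₀² and τ_data=n/σ².
Here τ₀ = 1/54.2 = 0.018450 and τ_data = 16/21.8 = 0.733945, so τ_n = 0.752395.
Rearranging for μ₀: μ₀ = (μ_n·τ_n − τ_data·x̄)/τ₀ = (58.0935·0.752395 − 0.733945·58.4) / 0.018450 = 0.846871/0.018450 ≈ 45.9.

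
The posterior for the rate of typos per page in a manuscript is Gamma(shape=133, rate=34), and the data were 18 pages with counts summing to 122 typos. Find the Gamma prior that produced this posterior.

Gamma(shape=11, rate=16)

A Gamma(α, β) prior (rate parametrization) on a Poisson rate with n observations summing to S gives posterior Gamma(α+S, β+n).
So α = 133 − 122 = 11 and β = 34 − 18 = 16.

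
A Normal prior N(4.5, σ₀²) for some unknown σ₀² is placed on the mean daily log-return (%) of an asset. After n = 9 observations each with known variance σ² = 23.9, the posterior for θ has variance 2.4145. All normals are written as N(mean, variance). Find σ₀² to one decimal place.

σ₀² = 26.6

Posterior precision equals prior precision plus data precision: 1/σ_n² = 1/σ₀² + n/σ².
So 1/σ₀² = 1/2.4145 − 9/23.9 = 0.414164 − 0.376569 = 0.037595.
Hence σ₀² = 1/0.037595 ≈ 26.6.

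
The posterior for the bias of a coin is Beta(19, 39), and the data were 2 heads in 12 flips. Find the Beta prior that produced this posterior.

A Beta(a, b) prior with s successes and f failures in binomial data gives a Beta(a+s, b+f) posterior.
So a = 19 − 2 = 17 and b = 39 − 10 = 29.

Beta(17, 29)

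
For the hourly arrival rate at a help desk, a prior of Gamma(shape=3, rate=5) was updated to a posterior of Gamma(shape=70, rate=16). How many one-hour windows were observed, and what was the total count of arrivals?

n = 11 one-hour windows with total 67 arrivals

A Gamma(α, β) prior (rate parametrization) on a Poisson rate with n observations summing to S gives posterior Gamma(α+S, β+n).
Matching: Σxᵢ = 70 − 3 = 67 and n = 16 − 5 = 11.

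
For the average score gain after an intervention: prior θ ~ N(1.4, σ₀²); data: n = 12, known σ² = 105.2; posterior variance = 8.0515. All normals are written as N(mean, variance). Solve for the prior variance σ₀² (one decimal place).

σ₀² = 98.7

Posterior precision equals prior precision plus data precision: 1/σ_n² = 1/σ₀² + n/σ².
So 1/σ₀² = 1/8.0515 − 12/105.2 = 0.124200 − 0.114068 = 0.010132.
Hence σ₀² = 1/0.010132 ≈ 98.7.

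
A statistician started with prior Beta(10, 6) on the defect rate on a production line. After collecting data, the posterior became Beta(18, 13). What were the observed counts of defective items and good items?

Beta is conjugate to the binomial likelihood: posterior = Beta(α+s, β+f).
Match parameters: s=18−10=8, f=13−6=7.

8 defective items and 7 good items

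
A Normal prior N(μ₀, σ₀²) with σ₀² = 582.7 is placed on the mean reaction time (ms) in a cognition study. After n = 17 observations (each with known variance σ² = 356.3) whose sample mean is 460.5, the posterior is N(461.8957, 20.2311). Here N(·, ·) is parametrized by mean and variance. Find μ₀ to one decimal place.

With known observation variance, the Normal–Normal posterior has precision τ_n = τ₀ + n/σ² and mean μ_n = (τ₀μ₀ + (n/σ²)x̄)/τ_n.
Here τ₀ = 1/582.7 = 0.001716 and τ_data = 17/356.3 = 0.047713, so τ_n = 0.049429.
Rearranging for μ₀: μ₀ = (μ_n·τ_n − τ_data·x̄)/τ₀ = (461.8957·0.049429 − 0.047713·460.5) / 0.001716 = 0.859206/0.001716 ≈ 500.7.

μ₀ = 500.7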